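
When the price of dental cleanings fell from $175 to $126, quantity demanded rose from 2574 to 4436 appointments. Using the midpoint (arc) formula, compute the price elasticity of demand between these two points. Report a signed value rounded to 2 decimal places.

%ΔQ = (4436 − 2574) / [(2574 + 4436)/2] = 1862/3505 = 0.531241…
%ΔP = (126 − 175) / [(175 + 126)/2] = -49/150.5 = -0.325581…
Arc Ed = %ΔQ / %ΔP = (1862/3505) / (-49/150.5) = -1.6316…

-1.63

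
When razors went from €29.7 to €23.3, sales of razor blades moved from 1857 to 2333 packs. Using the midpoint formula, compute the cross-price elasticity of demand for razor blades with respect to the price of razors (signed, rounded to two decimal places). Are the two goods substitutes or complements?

%ΔQ_{razor blades} = (2333 − 1857)/avg = 476/2095 = 0.227207…
%ΔP_{razors} = (23.3 − 29.7)/avg = -6.4/26.5 = -0.241509…
E_cross = (476/2095) / (-6.4/26.5) = -0.9407…
E_cross < 0 ⇒ the goods are complements.

-0.94; complements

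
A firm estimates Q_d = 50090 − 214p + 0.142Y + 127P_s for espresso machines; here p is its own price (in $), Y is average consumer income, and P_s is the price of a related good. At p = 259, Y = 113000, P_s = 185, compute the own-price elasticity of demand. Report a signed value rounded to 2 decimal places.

-1.62

At the given values, Q_d = 50090 − 214(259) + 0.142(113000) + 127(185) = 34205.
∂Q_d/∂p = −214.
E = (-214) × (259/34205) = -1.6204…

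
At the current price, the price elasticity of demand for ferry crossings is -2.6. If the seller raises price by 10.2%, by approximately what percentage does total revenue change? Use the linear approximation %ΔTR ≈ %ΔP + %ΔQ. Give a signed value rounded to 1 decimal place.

-16.3%

%ΔQ ≈ Ed × %ΔP = (-2.6) × (+10.2%) = -26.5200%
%ΔTR ≈ %ΔP + %ΔQ = (+10.2%) + (-26.5200%) = -16.3200%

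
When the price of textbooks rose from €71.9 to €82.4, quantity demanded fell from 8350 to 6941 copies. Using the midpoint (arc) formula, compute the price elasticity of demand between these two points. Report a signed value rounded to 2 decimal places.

%ΔQ = (6941 − 8350) / [(8350 + 6941)/2] = -1409/7645.5 = -0.184291…
%ΔP = (82.4 − 71.9) / [(71.9 + 82.4)/2] = 10.5/77.15 = 0.136098…
Arc Ed = %ΔQ / %ΔP = (-1409/7645.5) / (10.5/77.15) = -1.3541…

-1.35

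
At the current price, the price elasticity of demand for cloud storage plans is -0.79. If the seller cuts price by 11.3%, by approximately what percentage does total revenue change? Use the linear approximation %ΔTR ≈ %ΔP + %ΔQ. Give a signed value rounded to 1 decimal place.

%ΔQ ≈ Ed × %ΔP = (-0.79) × (-11.3%) = +8.9270%
%ΔTR ≈ %ΔP + %ΔQ = (-11.3%) + (+8.9270%) = -2.3730%

-2.4%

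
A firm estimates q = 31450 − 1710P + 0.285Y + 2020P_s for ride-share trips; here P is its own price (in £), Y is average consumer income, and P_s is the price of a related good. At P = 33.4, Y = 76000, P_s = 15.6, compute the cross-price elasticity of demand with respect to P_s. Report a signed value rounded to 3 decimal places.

1.146

At the given values, q = 31450 − 1710(33.4) + 0.285(76000) + 2020(15.6) = 27508.
∂q/∂P_s = 2020.
E = (2020) × (15.6/27508) = 1.14555…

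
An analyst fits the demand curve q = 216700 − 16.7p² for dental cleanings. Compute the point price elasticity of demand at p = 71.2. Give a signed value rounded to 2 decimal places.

-1.28

dq/dp = −2·16.7·p = -2378.08. At p = 71.2, q = 132040.352.
Ed = (dq/dp)·(p/q) = (-2378.08) × (71.2/132040.352) = -1.2823…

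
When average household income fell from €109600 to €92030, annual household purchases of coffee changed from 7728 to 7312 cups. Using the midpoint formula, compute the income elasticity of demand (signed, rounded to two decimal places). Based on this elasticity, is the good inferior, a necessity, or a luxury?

0.32; necessity

%ΔQ = (7312 − 7728)/[( 7728 + 7312)/2] = -416/7520 = -0.055319…
%ΔIncome = (92030 − 109600)/[( 109600 + 92030)/2] = -17570/100815 = -0.174279…
E_income = (-416/7520) / (-17570/100815) = 0.3174…
0 < E_income < 1 ⇒ normal good, necessity.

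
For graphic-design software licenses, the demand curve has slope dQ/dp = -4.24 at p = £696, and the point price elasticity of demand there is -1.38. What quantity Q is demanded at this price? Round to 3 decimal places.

Ed = (dQ/dp)·(p/Q) ⇒ Q = (dQ/dp)·p/Ed = (-4.24)·696/(-1.38) = 2138.43478…

2138.435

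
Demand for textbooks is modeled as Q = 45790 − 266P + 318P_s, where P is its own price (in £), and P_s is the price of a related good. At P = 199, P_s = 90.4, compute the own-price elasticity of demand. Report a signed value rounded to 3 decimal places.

At the given values, Q = 45790 − 266(199) + 318(90.4) = 21603.2.
∂Q/∂P = −266.
E = (-266) × (199/21603.2) = -2.45028…

-2.450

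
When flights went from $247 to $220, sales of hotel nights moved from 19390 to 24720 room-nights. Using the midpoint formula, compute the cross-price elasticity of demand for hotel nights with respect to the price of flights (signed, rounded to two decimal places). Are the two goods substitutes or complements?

-2.09; complements

%ΔQ_{hotel nights} = (24720 − 19390)/avg = 5330/22055 = 0.241668…
%ΔP_{flights} = (220 − 247)/avg = -27/233.5 = -0.115631…
E_cross = (5330/22055) / (-27/233.5) = -2.0899…
E_cross < 0 ⇒ the goods are complements.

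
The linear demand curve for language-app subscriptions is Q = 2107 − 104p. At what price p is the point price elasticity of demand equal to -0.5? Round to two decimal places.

6.75

Ed = −104p/(2107 − 104p). Set this equal to -0.5:
104p = 0.5·(2107 − 104p) ⇒ 104p(1 + 0.5) = 0.5·2107
p = 0.5·2107 / (104·1.5) = 6.7532…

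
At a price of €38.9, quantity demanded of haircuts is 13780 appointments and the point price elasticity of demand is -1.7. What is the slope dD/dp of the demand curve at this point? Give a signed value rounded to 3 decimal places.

Ed = (dD/dp)·(p/D) ⇒ dD/dp = Ed·D/p = (-1.7)·13780/38.9 = -602.21079…

-602.211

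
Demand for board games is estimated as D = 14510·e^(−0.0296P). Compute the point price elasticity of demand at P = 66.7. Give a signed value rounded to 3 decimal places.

-1.974

dD/dP = −0.0296·D = -59.638. At P = 66.7, D = 2014.8.
Ed = (dD/dP)·(P/D) = (-59.638) × (66.7/2014.8) = -1.97432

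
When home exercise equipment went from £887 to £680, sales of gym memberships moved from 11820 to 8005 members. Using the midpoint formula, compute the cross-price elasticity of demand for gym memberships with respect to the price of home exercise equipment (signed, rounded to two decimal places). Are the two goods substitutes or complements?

%ΔQ_{gym memberships} = (8005 − 11820)/avg = -3815/9912.5 = -0.384867…
%ΔP_{home exercise equipment} = (680 − 887)/avg = -207/783.5 = -0.264199…
E_cross = (-3815/9912.5) / (-207/783.5) = 1.4567…
E_cross > 0 ⇒ the goods are substitutes.

1.46; substitutes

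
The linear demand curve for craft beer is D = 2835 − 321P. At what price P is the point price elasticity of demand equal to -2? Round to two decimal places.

Ed = −321P/(2835 − 321P). Set this equal to -2:
321P = 2·(2835 − 321P) ⇒ 321P(1 + 2) = 2·2835
P = 2·2835 / (321·3) = 5.8878…

5.89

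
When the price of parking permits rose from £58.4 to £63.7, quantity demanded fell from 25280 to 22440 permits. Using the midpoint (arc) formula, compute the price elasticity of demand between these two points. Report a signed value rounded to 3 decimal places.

-1.371

%ΔQ = (22440 − 25280) / [(25280 + 22440)/2] = -2840/23860 = -0.119027…
%ΔP = (63.7 − 58.4) / [(58.4 + 63.7)/2] = 5.3/61.05 = 0.086814…
Arc Ed = %ΔQ / %ΔP = (-2840/23860) / (5.3/61.05) = -1.37106…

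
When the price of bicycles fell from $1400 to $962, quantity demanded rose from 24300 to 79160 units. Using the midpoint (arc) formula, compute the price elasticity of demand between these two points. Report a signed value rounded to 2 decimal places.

%ΔQ = (79160 − 24300) / [(24300 + 79160)/2] = 54860/51730 = 1.060506…
%ΔP = (962 − 1400) / [(1400 + 962)/2] = -438/1181 = -0.370872…
Arc Ed = %ΔQ / %ΔP = (54860/51730) / (-438/1181) = -2.8594…

-2.86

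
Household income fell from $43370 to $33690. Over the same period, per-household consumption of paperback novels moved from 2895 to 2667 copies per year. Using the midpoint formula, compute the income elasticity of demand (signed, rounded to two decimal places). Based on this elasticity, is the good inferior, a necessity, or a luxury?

%ΔQ = (2667 − 2895)/[( 2895 + 2667)/2] = -228/2781 = -0.081984…
%ΔIncome = (33690 − 43370)/[( 43370 + 33690)/2] = -9680/38530 = -0.251232…
E_income = (-228/2781) / (-9680/38530) = 0.3263…
0 < E_income < 1 ⇒ normal good, necessity.

0.33; necessity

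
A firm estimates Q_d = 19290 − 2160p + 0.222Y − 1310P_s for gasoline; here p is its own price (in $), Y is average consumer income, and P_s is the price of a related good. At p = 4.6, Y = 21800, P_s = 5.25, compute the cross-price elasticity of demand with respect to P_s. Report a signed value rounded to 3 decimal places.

At the given values, Q_d = 19290 − 2160(4.6) + 0.222(21800) − 1310(5.25) = 7316.1.
∂Q_d/∂P_s = -1310.
E = (-1310) × (5.25/7316.1) = -0.94005…

-0.940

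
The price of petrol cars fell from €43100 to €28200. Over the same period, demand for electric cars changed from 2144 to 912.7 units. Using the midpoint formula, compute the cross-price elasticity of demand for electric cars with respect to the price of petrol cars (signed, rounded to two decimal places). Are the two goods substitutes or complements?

%ΔQ_{electric cars} = (912.7 − 2144)/avg = -1231.3/1528.35 = -0.805640…
%ΔP_{petrol cars} = (28200 − 43100)/avg = -14900/35650 = -0.417952…
E_cross = (-1231.3/1528.35) / (-14900/35650) = 1.9275…
E_cross > 0 ⇒ the goods are substitutes.

1.93; substitutes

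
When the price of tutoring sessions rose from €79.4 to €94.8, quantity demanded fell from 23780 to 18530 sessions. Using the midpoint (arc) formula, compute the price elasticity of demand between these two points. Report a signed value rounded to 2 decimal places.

-1.40

%ΔQ = (18530 − 23780) / [(23780 + 18530)/2] = -5250/21155 = -0.248168…
%ΔP = (94.8 − 79.4) / [(79.4 + 94.8)/2] = 15.4/87.1 = 0.176808…
Arc Ed = %ΔQ / %ΔP = (-5250/21155) / (15.4/87.1) = -1.4036…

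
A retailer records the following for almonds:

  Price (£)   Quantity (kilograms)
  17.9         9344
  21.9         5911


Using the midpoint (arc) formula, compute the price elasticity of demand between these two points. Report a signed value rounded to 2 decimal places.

%ΔQ = (5911 − 9344) / [(9344 + 5911)/2] = -3433/7627.5 = -0.450081…
%ΔP = (21.9 − 17.9) / [(17.9 + 21.9)/2] = 4/19.9 = 0.201005…
Arc Ed = %ΔQ / %ΔP = (-3433/7627.5) / (4/19.9) = -2.2391…

-2.24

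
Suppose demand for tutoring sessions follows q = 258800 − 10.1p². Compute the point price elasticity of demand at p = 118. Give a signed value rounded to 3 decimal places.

-2.380

dq/dp = −2·10.1·p = -2383.6. At p = 118, q = 118167.6.
Ed = (dq/dp)·(p/q) = (-2383.6) × (118/118167.6) = -2.38021…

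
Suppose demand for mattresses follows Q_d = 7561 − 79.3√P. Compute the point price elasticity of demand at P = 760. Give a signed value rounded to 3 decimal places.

dQ_d/dP = −79.3/(2√P) = -1.43826. At P = 760, Q_d = 5374.85.
Ed = (dQ_d/dP)·(P/Q_d) = (-1.43826) × (760/5374.85) = -0.20336…

-0.203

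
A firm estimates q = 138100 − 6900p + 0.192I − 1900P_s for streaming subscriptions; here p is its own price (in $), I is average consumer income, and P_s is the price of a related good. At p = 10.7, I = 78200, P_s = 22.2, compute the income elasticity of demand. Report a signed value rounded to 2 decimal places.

At the given values, q = 138100 − 6900(10.7) + 0.192(78200) − 1900(22.2) = 37104.4.
∂q/∂I = 0.192.
E = (0.192) × (78200/37104.4) = 0.4046…

0.40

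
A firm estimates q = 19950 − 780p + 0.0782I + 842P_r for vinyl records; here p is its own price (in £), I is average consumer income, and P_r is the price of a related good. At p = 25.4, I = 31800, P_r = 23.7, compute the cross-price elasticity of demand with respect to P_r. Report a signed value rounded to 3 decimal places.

0.884

At the given values, q = 19950 − 780(25.4) + 0.0782(31800) + 842(23.7) = 22580.16.
∂q/∂P_r = 842.
E = (842) × (23.7/22580.16) = 0.88375…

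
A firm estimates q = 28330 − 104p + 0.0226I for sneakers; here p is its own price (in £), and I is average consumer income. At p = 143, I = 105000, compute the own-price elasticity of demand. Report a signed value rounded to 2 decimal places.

-0.94

At the given values, q = 28330 − 104(143) + 0.0226(105000) = 15831.
∂q/∂p = −104.
E = (-104) × (143/15831) = -0.9394…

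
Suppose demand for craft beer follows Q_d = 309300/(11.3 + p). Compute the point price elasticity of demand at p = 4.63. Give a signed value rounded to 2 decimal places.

dQ_d/dp = −309300/(11.3 + p)² = -1218.84. At p = 4.63, Q_d = 19416.2.
Ed = (dQ_d/dp)·(p/Q_d) = (-1218.84) × (4.63/19416.2) = -0.2906…

-0.29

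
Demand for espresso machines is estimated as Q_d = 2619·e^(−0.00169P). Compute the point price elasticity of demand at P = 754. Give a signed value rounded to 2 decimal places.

-1.27

dQ_d/dP = −0.00169·Q_d = -1.23771. At P = 754, Q_d = 732.371.
Ed = (dQ_d/dP)·(P/Q_d) = (-1.23771) × (754/732.371) = -1.2742…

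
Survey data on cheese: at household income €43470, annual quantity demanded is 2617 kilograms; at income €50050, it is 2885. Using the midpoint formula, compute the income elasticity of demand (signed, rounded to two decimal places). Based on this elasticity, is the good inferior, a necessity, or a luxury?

0.69; necessity

%ΔQ = (2885 − 2617)/[( 2617 + 2885)/2] = 268/2751 = 0.097419…
%ΔIncome = (50050 − 43470)/[( 43470 + 50050)/2] = 6580/46760 = 0.140718…
E_income = (268/2751) / (6580/46760) = 0.6922…
0 < E_income < 1 ⇒ normal good, necessity.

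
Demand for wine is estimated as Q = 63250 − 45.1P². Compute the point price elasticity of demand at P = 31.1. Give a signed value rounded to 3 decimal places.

dQ/dP = −2·45.1·P = -2805.22. At P = 31.1, Q = 19628.829.
Ed = (dQ/dP)·(P/Q) = (-2805.22) × (31.1/19628.829) = -4.44460…

-4.445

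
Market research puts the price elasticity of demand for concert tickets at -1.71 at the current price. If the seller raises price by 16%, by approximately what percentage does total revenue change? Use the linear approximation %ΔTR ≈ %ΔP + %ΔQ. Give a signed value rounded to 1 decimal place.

-11.4%

%ΔQ ≈ Ed × %ΔP = (-1.71) × (+16%) = -27.3600%
%ΔTR ≈ %ΔP + %ΔQ = (+16%) + (-27.3600%) = -11.3600%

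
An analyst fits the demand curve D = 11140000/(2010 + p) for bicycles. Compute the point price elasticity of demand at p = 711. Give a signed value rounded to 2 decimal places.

-0.26

dD/dp = −11140000/(2010 + p)² = -1.50462. At p = 711, D = 4094.08.
Ed = (dD/dp)·(p/D) = (-1.50462) × (711/4094.08) = -0.2613…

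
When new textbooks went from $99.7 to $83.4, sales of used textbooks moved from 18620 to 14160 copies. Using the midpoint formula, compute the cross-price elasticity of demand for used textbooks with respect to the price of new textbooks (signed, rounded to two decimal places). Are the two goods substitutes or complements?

%ΔQ_{used textbooks} = (14160 − 18620)/avg = -4460/16390 = -0.272117…
%ΔP_{new textbooks} = (83.4 − 99.7)/avg = -16.3/91.55 = -0.178044…
E_cross = (-4460/16390) / (-16.3/91.55) = 1.5283…
E_cross > 0 ⇒ the goods are substitutes.

1.53; substitutes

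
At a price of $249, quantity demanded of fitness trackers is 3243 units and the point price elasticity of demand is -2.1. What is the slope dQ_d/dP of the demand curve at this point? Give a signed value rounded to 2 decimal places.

-27.35

Ed = (dQ_d/dP)·(P/Q_d) ⇒ dQ_d/dP = Ed·Q_d/P = (-2.1)·3243/249 = -27.3506…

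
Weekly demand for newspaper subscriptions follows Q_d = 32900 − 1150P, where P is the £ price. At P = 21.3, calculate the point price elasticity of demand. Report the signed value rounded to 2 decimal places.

-2.91

dQ_d/dP = −1150. At P = 21.3, Q_d = 32900 − 1150(21.3) = 8405.
Ed = (dQ_d/dP)·(P/Q_d) = −1150 × (21.3/8405) = -2.9143…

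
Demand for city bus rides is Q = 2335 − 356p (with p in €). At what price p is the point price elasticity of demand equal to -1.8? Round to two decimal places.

Ed = −356p/(2335 − 356p). Set this equal to -1.8:
356p = 1.8·(2335 − 356p) ⇒ 356p(1 + 1.8) = 1.8·2335
p = 1.8·2335 / (356·2.8) = 4.2164…

4.22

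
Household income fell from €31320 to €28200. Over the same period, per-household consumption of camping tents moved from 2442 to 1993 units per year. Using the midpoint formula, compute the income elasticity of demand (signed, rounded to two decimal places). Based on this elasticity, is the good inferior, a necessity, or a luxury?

1.93; luxury

%ΔQ = (1993 − 2442)/[( 2442 + 1993)/2] = -449/2217.5 = -0.202480…
%ΔIncome = (28200 − 31320)/[( 31320 + 28200)/2] = -3120/29760 = -0.104838…
E_income = (-449/2217.5) / (-3120/29760) = 1.9313…
E_income > 1 ⇒ normal good, luxury.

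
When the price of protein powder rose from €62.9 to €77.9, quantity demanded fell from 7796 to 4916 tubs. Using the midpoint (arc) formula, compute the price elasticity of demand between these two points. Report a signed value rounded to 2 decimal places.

-2.13

%ΔQ = (4916 − 7796) / [(7796 + 4916)/2] = -2880/6356 = -0.453115…
%ΔP = (77.9 − 62.9) / [(62.9 + 77.9)/2] = 15/70.4 = 0.213068…
Arc Ed = %ΔQ / %ΔP = (-2880/6356) / (15/70.4) = -2.1266…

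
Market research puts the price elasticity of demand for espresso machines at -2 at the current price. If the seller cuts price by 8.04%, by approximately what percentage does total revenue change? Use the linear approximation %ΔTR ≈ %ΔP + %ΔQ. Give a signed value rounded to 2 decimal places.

+8.04%

%ΔQ ≈ Ed × %ΔP = (-2) × (-8.04%) = +16.0800%
%ΔTR ≈ %ΔP + %ΔQ = (-8.04%) + (+16.0800%) = +8.0400%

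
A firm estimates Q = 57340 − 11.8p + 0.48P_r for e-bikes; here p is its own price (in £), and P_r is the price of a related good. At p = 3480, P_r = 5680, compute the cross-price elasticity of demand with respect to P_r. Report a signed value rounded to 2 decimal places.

At the given values, Q = 57340 − 11.8(3480) + 0.48(5680) = 19002.4.
∂Q/∂P_r = 0.48.
E = (0.48) × (5680/19002.4) = 0.1434…

0.14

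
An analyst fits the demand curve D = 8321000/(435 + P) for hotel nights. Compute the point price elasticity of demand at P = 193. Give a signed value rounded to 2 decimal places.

-0.31

dD/dP = −8321000/(435 + P)² = -21.0987. At P = 193, D = 13250.
Ed = (dD/dP)·(P/D) = (-21.0987) × (193/13250) = -0.3073…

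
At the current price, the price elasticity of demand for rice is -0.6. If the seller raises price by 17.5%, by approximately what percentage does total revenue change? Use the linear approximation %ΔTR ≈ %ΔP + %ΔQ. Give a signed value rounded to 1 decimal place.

%ΔQ ≈ Ed × %ΔP = (-0.6) × (+17.5%) = -10.5000%
%ΔTR ≈ %ΔP + %ΔQ = (+17.5%) + (-10.5000%) = +7.0000%

+7.0%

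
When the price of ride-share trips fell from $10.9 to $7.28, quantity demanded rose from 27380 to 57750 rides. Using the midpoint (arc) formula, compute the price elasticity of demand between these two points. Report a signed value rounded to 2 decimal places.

%ΔQ = (57750 − 27380) / [(27380 + 57750)/2] = 30370/42565 = 0.713497…
%ΔP = (7.28 − 10.9) / [(10.9 + 7.28)/2] = -3.62/9.09 = -0.398239…
Arc Ed = %ΔQ / %ΔP = (30370/42565) / (-3.62/9.09) = -1.7916…

-1.79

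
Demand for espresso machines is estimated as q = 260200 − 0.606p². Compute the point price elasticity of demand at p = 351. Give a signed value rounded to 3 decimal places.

dq/dp = −2·0.606·p = -425.412. At p = 351, q = 185540.194.
Ed = (dq/dp)·(p/q) = (-425.412) × (351/185540.194) = -0.80478…

-0.805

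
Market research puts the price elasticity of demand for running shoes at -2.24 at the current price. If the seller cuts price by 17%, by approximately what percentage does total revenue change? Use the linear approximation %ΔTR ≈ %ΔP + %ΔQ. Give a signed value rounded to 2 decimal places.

%ΔQ ≈ Ed × %ΔP = (-2.24) × (-17%) = +38.0800%
%ΔTR ≈ %ΔP + %ΔQ = (-17%) + (+38.0800%) = +21.0800%

+21.08%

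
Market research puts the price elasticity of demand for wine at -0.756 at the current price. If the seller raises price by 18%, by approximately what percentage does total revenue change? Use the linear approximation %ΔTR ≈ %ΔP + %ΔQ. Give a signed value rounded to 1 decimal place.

%ΔQ ≈ Ed × %ΔP = (-0.756) × (+18%) = -13.6080%
%ΔTR ≈ %ΔP + %ΔQ = (+18%) + (-13.6080%) = +4.3920%

+4.4%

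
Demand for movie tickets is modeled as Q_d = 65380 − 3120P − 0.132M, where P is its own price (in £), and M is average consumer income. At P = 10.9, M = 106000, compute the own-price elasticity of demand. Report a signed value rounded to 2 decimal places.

At the given values, Q_d = 65380 − 3120(10.9) − 0.132(106000) = 17380.
∂Q_d/∂P = −3120.
E = (-3120) × (10.9/17380) = -1.9567…

-1.96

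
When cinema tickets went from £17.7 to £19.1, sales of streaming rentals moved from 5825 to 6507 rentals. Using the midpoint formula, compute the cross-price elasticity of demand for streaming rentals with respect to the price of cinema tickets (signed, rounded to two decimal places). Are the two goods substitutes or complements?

%ΔQ_{streaming rentals} = (6507 − 5825)/avg = 682/6166 = 0.110606…
%ΔP_{cinema tickets} = (19.1 − 17.7)/avg = 1.4/18.4 = 0.076086…
E_cross = (682/6166) / (1.4/18.4) = 1.4536…
E_cross > 0 ⇒ the goods are substitutes.

1.45; substitutes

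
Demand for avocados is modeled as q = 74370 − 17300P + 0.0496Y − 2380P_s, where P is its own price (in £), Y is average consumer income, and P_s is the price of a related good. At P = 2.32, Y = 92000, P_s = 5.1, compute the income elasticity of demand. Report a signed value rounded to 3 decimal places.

At the given values, q = 74370 − 17300(2.32) + 0.0496(92000) − 2380(5.1) = 26659.2.
∂q/∂Y = 0.0496.
E = (0.0496) × (92000/26659.2) = 0.17116…

0.171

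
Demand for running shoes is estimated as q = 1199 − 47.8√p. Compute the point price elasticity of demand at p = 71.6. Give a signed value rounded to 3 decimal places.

dq/dp = −47.8/(2√p) = -2.8245. At p = 71.6, q = 794.532.
Ed = (dq/dp)·(p/q) = (-2.8245) × (71.6/794.532) = -0.25453…

-0.255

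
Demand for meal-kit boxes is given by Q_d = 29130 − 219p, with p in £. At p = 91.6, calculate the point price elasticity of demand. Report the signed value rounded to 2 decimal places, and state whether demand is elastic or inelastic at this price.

-2.21; elastic

dQ_d/dp = −219. At p = 91.6, Q_d = 29130 − 219(91.6) = 9069.6.
Ed = (dQ_d/dp)·(p/Q_d) = −219 × (91.6/9069.6) = -2.2118…
|Ed| = 2.21 > 1, so demand is elastic.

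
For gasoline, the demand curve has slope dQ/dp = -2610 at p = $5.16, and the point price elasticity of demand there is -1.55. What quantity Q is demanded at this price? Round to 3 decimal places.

Ed = (dQ/dp)·(p/Q) ⇒ Q = (dQ/dp)·p/Ed = (-2610)·5.16/(-1.55) = 8688.77419…

8688.774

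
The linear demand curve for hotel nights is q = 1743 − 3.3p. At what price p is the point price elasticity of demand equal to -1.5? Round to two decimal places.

316.91

Ed = −3.3p/(1743 − 3.3p). Set this equal to -1.5:
3.3p = 1.5·(1743 − 3.3p) ⇒ 3.3p(1 + 1.5) = 1.5·1743
p = 1.5·1743 / (3.3·2.5) = 316.9090…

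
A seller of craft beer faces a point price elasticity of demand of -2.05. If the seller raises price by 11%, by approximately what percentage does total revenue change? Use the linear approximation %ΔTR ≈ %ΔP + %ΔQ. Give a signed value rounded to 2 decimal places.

-11.55%

%ΔQ ≈ Ed × %ΔP = (-2.05) × (+11%) = -22.5500%
%ΔTR ≈ %ΔP + %ΔQ = (+11%) + (-22.5500%) = -11.5500%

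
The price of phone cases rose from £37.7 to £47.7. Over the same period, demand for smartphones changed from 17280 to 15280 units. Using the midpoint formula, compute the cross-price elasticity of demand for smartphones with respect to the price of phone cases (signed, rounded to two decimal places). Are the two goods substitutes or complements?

-0.52; complements

%ΔQ_{smartphones} = (15280 − 17280)/avg = -2000/16280 = -0.122850…
%ΔP_{phone cases} = (47.7 − 37.7)/avg = 10/42.7 = 0.234192…
E_cross = (-2000/16280) / (10/42.7) = -0.5245…
E_cross < 0 ⇒ the goods are complements.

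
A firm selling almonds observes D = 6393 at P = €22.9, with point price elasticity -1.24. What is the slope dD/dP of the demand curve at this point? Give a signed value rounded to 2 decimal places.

-346.17

Ed = (dD/dP)·(P/D) ⇒ dD/dP = Ed·D/P = (-1.24)·6393/22.9 = -346.1711…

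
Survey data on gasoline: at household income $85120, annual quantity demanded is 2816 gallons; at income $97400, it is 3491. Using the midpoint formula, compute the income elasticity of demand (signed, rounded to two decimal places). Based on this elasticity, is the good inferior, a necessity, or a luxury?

%ΔQ = (3491 − 2816)/[( 2816 + 3491)/2] = 675/3153.5 = 0.214047…
%ΔIncome = (97400 − 85120)/[( 85120 + 97400)/2] = 12280/91260 = 0.134560…
E_income = (675/3153.5) / (12280/91260) = 1.5907…
E_income > 1 ⇒ normal good, luxury.

1.59; luxury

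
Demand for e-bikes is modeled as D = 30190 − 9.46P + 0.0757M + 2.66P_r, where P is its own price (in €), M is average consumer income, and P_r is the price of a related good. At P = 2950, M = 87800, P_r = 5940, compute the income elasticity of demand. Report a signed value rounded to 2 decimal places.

At the given values, D = 30190 − 9.46(2950) + 0.0757(87800) + 2.66(5940) = 24729.86.
∂D/∂M = 0.0757.
E = (0.0757) × (87800/24729.86) = 0.2687…

0.27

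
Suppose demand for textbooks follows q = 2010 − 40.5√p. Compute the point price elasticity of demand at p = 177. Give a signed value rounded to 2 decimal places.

-0.18

dq/dp = −40.5/(2√p) = -1.52208. At p = 177, q = 1471.18.
Ed = (dq/dp)·(p/q) = (-1.52208) × (177/1471.18) = -0.1831…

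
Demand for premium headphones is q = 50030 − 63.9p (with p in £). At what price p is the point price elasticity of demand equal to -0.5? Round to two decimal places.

260.98

Ed = −63.9p/(50030 − 63.9p). Set this equal to -0.5:
63.9p = 0.5·(50030 − 63.9p) ⇒ 63.9p(1 + 0.5) = 0.5·50030
p = 0.5·50030 / (63.9·1.5) = 260.9806…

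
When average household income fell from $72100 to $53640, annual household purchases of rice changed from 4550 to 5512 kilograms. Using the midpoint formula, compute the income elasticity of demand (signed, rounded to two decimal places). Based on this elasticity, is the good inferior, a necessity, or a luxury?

%ΔQ = (5512 − 4550)/[( 4550 + 5512)/2] = 962/5031 = 0.191214…
%ΔIncome = (53640 − 72100)/[( 72100 + 53640)/2] = -18460/62870 = -0.293621…
E_income = (962/5031) / (-18460/62870) = -0.6512…
E_income < 0 ⇒ inferior good.

-0.65; inferior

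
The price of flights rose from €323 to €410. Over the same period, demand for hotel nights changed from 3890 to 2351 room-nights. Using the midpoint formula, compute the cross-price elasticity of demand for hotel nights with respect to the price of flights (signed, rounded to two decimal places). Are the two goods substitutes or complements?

%ΔQ_{hotel nights} = (2351 − 3890)/avg = -1539/3120.5 = -0.493190…
%ΔP_{flights} = (410 − 323)/avg = 87/366.5 = 0.237380…
E_cross = (-1539/3120.5) / (87/366.5) = -2.0776…
E_cross < 0 ⇒ the goods are complements.

-2.08; complements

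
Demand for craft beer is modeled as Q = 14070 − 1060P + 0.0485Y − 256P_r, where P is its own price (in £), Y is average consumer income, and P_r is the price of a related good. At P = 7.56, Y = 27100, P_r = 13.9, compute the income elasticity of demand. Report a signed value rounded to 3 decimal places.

0.345

At the given values, Q = 14070 − 1060(7.56) + 0.0485(27100) − 256(13.9) = 3812.35.
∂Q/∂Y = 0.0485.
E = (0.0485) × (27100/3812.35) = 0.34476…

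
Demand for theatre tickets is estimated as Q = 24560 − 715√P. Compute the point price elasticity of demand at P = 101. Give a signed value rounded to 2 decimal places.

-0.21

dQ/dP = −715/(2√P) = -35.5726. At P = 101, Q = 17374.3.
Ed = (dQ/dP)·(P/Q) = (-35.5726) × (101/17374.3) = -0.2067…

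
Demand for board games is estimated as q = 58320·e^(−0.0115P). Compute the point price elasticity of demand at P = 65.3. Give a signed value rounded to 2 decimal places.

dq/dP = −0.0115·q = -316.506. At P = 65.3, q = 27522.3.
Ed = (dq/dP)·(P/q) = (-316.506) × (65.3/27522.3) = -0.7509…

-0.75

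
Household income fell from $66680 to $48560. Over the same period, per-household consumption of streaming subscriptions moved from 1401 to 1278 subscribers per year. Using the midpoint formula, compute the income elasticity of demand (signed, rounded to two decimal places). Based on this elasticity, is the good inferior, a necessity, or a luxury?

0.29; necessity

%ΔQ = (1278 − 1401)/[( 1401 + 1278)/2] = -123/1339.5 = -0.091825…
%ΔIncome = (48560 − 66680)/[( 66680 + 48560)/2] = -18120/57620 = -0.314474…
E_income = (-123/1339.5) / (-18120/57620) = 0.2919…
0 < E_income < 1 ⇒ normal good, necessity.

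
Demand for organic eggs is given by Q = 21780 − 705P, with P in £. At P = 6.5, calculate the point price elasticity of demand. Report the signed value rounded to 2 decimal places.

-0.27

dQ/dP = −705. At P = 6.5, Q = 21780 − 705(6.5) = 17197.5.
Ed = (dQ/dP)·(P/Q) = −705 × (6.5/17197.5) = -0.2664…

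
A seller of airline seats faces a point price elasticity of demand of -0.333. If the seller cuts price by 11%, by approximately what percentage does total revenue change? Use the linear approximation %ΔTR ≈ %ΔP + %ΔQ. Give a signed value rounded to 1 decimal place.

%ΔQ ≈ Ed × %ΔP = (-0.333) × (-11%) = +3.6630%
%ΔTR ≈ %ΔP + %ΔQ = (-11%) + (+3.6630%) = -7.3370%

-7.3%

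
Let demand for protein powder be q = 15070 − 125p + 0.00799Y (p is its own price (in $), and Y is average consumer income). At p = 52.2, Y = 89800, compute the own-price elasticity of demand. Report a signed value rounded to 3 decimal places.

At the given values, q = 15070 − 125(52.2) + 0.00799(89800) = 9262.502.
∂q/∂p = −125.
E = (-125) × (52.2/9262.502) = -0.70445…

-0.704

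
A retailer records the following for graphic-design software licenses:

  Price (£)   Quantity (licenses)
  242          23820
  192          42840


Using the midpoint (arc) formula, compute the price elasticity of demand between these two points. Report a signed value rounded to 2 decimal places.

%ΔQ = (42840 − 23820) / [(23820 + 42840)/2] = 19020/33330 = 0.570657…
%ΔP = (192 − 242) / [(242 + 192)/2] = -50/217 = -0.230414…
Arc Ed = %ΔQ / %ΔP = (19020/33330) / (-50/217) = -2.4766…

-2.48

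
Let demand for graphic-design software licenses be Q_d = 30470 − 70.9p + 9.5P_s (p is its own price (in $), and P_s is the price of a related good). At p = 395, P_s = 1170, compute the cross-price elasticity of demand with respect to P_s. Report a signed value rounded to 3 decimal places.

0.819

At the given values, Q_d = 30470 − 70.9(395) + 9.5(1170) = 13579.5.
∂Q_d/∂P_s = 9.5.
E = (9.5) × (1170/13579.5) = 0.81851…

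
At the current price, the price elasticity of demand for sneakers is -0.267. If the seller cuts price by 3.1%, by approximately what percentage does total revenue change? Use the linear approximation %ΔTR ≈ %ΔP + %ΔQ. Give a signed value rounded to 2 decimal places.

-2.27%

%ΔQ ≈ Ed × %ΔP = (-0.267) × (-3.1%) = +0.8277%
%ΔTR ≈ %ΔP + %ΔQ = (-3.1%) + (+0.8277%) = -2.2723%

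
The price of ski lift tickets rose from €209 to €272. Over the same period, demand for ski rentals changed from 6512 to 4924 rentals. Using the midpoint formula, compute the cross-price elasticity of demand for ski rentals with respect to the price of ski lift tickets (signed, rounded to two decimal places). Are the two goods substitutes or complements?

-1.06; complements

%ΔQ_{ski rentals} = (4924 − 6512)/avg = -1588/5718 = -0.277719…
%ΔP_{ski lift tickets} = (272 − 209)/avg = 63/240.5 = 0.261954…
E_cross = (-1588/5718) / (63/240.5) = -1.0601…
E_cross < 0 ⇒ the goods are complements.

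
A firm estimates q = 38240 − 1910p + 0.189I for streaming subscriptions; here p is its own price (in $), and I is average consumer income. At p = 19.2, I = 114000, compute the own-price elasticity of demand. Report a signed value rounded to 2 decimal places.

At the given values, q = 38240 − 1910(19.2) + 0.189(114000) = 23114.
∂q/∂p = −1910.
E = (-1910) × (19.2/23114) = -1.5865…

-1.59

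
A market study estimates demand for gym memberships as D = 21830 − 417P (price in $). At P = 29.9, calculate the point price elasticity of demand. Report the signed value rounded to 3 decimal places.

dD/dP = −417. At P = 29.9, D = 21830 − 417(29.9) = 9361.7.
Ed = (dD/dP)·(P/D) = −417 × (29.9/9361.7) = -1.33184…

-1.332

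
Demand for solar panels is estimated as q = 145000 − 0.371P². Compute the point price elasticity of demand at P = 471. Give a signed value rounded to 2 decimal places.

dq/dP = −2·0.371·P = -349.482. At P = 471, q = 62696.989.
Ed = (dq/dP)·(P/q) = (-349.482) × (471/62696.989) = -2.6254…

-2.63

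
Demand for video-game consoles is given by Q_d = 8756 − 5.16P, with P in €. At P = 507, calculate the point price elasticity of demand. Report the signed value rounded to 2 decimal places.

-0.43

dQ_d/dP = −5.16. At P = 507, Q_d = 8756 − 5.16(507) = 6139.88.
Ed = (dQ_d/dP)·(P/Q_d) = −5.16 × (507/6139.88) = -0.4260…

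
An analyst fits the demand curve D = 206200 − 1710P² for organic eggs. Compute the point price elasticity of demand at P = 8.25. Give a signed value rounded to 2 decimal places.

-2.59

dD/dP = −2·1710·P = -28215. At P = 8.25, D = 89813.125.
Ed = (dD/dP)·(P/D) = (-28215) × (8.25/89813.125) = -2.5917…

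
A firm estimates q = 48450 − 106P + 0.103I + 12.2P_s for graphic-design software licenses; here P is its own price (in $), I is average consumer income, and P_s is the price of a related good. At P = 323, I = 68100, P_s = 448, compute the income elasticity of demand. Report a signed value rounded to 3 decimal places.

At the given values, q = 48450 − 106(323) + 0.103(68100) + 12.2(448) = 26691.9.
∂q/∂I = 0.103.
E = (0.103) × (68100/26691.9) = 0.26278…

0.263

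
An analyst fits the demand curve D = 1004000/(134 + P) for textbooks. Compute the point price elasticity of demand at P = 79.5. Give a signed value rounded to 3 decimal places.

-0.372

dD/dP = −1004000/(134 + P)² = -22.0261. At P = 79.5, D = 4702.58.
Ed = (dD/dP)·(P/D) = (-22.0261) × (79.5/4702.58) = -0.37236…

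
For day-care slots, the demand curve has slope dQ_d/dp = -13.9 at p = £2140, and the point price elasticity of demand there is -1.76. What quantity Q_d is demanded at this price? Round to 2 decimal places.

Ed = (dQ_d/dp)·(p/Q_d) ⇒ Q_d = (dQ_d/dp)·p/Ed = (-13.9)·2140/(-1.76) = 16901.1363…

16901.14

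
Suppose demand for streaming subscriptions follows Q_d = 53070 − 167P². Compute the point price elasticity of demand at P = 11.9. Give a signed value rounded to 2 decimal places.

dQ_d/dP = −2·167·P = -3974.6. At P = 11.9, Q_d = 29421.13.
Ed = (dQ_d/dP)·(P/Q_d) = (-3974.6) × (11.9/29421.13) = -1.6076…

-1.61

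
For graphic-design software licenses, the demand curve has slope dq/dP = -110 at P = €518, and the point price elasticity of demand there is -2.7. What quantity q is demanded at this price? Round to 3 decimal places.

21103.704

Ed = (dq/dP)·(P/q) ⇒ q = (dq/dP)·P/Ed = (-110)·518/(-2.7) = 21103.70370…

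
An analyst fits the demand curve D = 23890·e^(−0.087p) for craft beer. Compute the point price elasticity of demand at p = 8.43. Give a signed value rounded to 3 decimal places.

-0.733

dD/dp = −0.087·D = -998.204. At p = 8.43, D = 11473.6.
Ed = (dD/dp)·(p/D) = (-998.204) × (8.43/11473.6) = -0.73341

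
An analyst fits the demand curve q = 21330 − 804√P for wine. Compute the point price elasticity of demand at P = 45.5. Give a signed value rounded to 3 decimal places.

-0.170

dq/dP = −804/(2√P) = -59.5964. At P = 45.5, q = 15906.7.
Ed = (dq/dP)·(P/q) = (-59.5964) × (45.5/15906.7) = -0.17047…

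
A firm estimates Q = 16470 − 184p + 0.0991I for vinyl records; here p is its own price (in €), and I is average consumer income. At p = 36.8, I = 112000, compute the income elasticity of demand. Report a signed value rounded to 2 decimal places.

0.53

At the given values, Q = 16470 − 184(36.8) + 0.0991(112000) = 20798.
∂Q/∂I = 0.0991.
E = (0.0991) × (112000/20798) = 0.5336…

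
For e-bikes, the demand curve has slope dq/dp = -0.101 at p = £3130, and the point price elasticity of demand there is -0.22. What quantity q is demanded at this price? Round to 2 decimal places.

1436.95

Ed = (dq/dp)·(p/q) ⇒ q = (dq/dp)·p/Ed = (-0.101)·3130/(-0.22) = 1436.9545…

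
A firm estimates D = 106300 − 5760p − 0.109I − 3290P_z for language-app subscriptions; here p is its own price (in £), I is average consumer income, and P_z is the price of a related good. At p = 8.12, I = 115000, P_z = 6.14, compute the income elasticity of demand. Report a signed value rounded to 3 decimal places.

At the given values, D = 106300 − 5760(8.12) − 0.109(115000) − 3290(6.14) = 26793.2.
∂D/∂I = -0.109.
E = (-0.109) × (115000/26793.2) = -0.46784…

-0.468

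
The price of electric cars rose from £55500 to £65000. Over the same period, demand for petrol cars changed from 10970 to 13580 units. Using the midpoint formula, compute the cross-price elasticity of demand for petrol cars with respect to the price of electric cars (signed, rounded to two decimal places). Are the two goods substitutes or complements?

1.35; substitutes

%ΔQ_{petrol cars} = (13580 − 10970)/avg = 2610/12275 = 0.212627…
%ΔP_{electric cars} = (65000 − 55500)/avg = 9500/60250 = 0.157676…
E_cross = (2610/12275) / (9500/60250) = 1.3485…
E_cross > 0 ⇒ the goods are substitutes.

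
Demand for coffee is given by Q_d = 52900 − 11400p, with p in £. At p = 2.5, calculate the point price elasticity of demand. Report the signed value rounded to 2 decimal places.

dQ_d/dp = −11400. At p = 2.5, Q_d = 52900 − 11400(2.5) = 24400.
Ed = (dQ_d/dp)·(p/Q_d) = −11400 × (2.5/24400) = -1.1680…

-1.17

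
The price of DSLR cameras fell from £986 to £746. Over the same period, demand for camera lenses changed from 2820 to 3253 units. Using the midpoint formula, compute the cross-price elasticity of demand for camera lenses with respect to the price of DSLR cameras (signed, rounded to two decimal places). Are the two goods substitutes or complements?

-0.51; complements

%ΔQ_{camera lenses} = (3253 − 2820)/avg = 433/3036.5 = 0.142598…
%ΔP_{DSLR cameras} = (746 − 986)/avg = -240/866 = -0.277136…
E_cross = (433/3036.5) / (-240/866) = -0.5145…
E_cross < 0 ⇒ the goods are complements.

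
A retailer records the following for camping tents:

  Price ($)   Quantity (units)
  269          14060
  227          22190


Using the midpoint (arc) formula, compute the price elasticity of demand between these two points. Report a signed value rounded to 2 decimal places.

-2.65

%ΔQ = (22190 − 14060) / [(14060 + 22190)/2] = 8130/18125 = 0.448551…
%ΔP = (227 − 269) / [(269 + 227)/2] = -42/248 = -0.169354…
Arc Ed = %ΔQ / %ΔP = (8130/18125) / (-42/248) = -2.6485…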